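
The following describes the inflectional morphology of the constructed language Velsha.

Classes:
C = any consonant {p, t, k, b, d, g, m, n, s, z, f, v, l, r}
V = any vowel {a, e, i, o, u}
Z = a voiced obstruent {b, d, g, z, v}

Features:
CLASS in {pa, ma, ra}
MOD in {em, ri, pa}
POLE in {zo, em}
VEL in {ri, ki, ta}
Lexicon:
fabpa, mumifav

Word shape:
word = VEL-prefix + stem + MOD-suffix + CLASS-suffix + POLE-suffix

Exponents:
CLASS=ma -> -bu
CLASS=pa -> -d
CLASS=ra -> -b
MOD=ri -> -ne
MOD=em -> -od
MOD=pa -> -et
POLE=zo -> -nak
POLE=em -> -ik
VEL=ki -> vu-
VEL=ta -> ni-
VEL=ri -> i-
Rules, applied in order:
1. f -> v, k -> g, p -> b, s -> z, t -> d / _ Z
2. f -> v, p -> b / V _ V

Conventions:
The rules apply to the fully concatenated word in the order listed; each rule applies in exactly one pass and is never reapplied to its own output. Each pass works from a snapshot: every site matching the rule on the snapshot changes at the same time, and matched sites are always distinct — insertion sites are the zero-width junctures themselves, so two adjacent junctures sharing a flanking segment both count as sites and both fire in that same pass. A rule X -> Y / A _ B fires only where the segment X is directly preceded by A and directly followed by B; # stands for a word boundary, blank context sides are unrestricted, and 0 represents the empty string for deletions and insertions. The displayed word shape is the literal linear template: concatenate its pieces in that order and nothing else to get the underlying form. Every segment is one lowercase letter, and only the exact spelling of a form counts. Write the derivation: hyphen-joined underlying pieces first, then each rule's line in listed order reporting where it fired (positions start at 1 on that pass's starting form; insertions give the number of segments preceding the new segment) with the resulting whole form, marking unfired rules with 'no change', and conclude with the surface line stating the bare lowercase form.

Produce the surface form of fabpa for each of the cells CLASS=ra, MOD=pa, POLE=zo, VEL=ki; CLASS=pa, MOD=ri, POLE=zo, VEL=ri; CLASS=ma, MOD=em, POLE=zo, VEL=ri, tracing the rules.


cell CLASS=ra, MOD=pa, POLE=zo, VEL=ki:
underlying: vu-fabpa-et-b-nak
1. f -> v, k -> g, p -> b, s -> z, t -> d / _ Z: fires at position(s) 9: vufabpaedbnak
2. f -> v, p -> b / V _ V: fires at position(s) 3: vuvabpaedbnak
surface: vuvabpaedbnak

cell CLASS=pa, MOD=ri, POLE=zo, VEL=ri:
underlying: i-fabpa-ne-d-nak
1. f -> v, k -> g, p -> b, s -> z, t -> d / _ Z: no change
2. f -> v, p -> b / V _ V: fires at position(s) 2: ivabpanednak
surface: ivabpanednak

cell CLASS=ma, MOD=em, POLE=zo, VEL=ri:
underlying: i-fabpa-od-bu-nak
1. f -> v, k -> g, p -> b, s -> z, t -> d / _ Z: no change
2. f -> v, p -> b / V _ V: fires at position(s) 2: ivabpaodbunak
surface: ivabpaodbunak


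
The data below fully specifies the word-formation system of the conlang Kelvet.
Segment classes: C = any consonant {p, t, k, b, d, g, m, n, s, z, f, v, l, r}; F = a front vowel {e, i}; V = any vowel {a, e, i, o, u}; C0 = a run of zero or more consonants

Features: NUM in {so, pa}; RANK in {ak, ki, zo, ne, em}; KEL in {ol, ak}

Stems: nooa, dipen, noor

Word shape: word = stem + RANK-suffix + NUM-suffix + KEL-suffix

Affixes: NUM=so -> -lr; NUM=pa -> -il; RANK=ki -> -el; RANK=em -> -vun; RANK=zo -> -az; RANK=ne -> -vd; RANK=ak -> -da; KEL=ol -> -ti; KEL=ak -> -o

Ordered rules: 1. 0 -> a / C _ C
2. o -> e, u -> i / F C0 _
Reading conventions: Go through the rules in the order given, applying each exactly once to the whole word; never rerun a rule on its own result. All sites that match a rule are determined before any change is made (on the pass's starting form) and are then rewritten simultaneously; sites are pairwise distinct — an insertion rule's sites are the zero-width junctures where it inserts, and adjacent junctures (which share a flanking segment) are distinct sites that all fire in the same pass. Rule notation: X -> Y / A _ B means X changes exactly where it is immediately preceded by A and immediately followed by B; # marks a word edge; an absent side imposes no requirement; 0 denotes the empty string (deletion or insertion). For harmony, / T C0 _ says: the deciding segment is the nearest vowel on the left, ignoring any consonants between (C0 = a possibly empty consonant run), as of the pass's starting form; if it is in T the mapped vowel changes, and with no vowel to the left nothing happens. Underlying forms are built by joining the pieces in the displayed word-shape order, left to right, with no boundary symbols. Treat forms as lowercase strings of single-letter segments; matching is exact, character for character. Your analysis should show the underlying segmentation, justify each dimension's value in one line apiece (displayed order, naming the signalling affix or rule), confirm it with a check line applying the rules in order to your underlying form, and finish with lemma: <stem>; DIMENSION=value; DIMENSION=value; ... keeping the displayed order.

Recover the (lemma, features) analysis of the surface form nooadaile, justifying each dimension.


underlying: nooa-da-il-o
NUM=pa - signalled by the affix -il
RANK=ak - signalled by the affix -da
KEL=ak - signalled by the affix -o
check: nooadailo -> nooadailo -> nooadaile
lemma: nooa; NUM=pa; RANK=ak; KEL=ak


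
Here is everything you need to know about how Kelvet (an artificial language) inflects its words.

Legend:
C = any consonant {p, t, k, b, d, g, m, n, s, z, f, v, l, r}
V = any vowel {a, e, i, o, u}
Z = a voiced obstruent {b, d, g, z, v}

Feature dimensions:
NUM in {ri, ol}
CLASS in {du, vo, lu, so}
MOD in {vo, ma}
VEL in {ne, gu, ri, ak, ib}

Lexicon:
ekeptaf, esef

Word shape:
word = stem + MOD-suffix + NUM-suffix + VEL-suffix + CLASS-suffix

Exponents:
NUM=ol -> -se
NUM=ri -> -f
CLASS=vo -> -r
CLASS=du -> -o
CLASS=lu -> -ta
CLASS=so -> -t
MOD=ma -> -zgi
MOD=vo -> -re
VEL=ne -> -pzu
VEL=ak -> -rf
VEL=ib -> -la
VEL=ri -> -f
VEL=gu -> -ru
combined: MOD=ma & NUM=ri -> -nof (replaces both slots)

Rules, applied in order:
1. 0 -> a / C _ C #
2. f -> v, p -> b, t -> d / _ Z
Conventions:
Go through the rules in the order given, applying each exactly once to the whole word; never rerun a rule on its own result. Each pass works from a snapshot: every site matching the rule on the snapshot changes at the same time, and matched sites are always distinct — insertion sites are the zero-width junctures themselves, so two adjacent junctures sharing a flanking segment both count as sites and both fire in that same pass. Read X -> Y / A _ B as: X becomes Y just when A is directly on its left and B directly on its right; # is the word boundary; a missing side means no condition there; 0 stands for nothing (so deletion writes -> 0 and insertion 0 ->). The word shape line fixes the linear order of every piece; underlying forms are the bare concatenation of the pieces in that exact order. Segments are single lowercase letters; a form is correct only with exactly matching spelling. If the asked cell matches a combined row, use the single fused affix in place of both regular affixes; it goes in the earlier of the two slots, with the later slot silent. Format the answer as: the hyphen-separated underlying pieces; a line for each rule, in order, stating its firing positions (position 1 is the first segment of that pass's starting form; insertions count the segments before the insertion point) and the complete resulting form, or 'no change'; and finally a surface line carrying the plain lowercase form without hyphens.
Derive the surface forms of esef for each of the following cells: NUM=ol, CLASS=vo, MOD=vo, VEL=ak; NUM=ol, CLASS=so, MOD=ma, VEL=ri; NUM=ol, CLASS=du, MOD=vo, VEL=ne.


cell NUM=ol, CLASS=vo, MOD=vo, VEL=ak:
underlying: esef-re-se-rf-r
1. 0 -> a / C _ C #: inserts after position(s) 10: esefreserfar
2. f -> v, p -> b, t -> d / _ Z: no change
surface: esefreserfar

cell NUM=ol, CLASS=so, MOD=ma, VEL=ri:
underlying: esef-zgi-se-f-t
1. 0 -> a / C _ C #: inserts after position(s) 10: esefzgisefat
2. f -> v, p -> b, t -> d / _ Z: fires at position(s) 4: esevzgisefat
surface: esevzgisefat

cell NUM=ol, CLASS=du, MOD=vo, VEL=ne:
underlying: esef-re-se-pzu-o
1. 0 -> a / C _ C #: no change
2. f -> v, p -> b, t -> d / _ Z: fires at position(s) 9: esefresebzuo
surface: esefresebzuo


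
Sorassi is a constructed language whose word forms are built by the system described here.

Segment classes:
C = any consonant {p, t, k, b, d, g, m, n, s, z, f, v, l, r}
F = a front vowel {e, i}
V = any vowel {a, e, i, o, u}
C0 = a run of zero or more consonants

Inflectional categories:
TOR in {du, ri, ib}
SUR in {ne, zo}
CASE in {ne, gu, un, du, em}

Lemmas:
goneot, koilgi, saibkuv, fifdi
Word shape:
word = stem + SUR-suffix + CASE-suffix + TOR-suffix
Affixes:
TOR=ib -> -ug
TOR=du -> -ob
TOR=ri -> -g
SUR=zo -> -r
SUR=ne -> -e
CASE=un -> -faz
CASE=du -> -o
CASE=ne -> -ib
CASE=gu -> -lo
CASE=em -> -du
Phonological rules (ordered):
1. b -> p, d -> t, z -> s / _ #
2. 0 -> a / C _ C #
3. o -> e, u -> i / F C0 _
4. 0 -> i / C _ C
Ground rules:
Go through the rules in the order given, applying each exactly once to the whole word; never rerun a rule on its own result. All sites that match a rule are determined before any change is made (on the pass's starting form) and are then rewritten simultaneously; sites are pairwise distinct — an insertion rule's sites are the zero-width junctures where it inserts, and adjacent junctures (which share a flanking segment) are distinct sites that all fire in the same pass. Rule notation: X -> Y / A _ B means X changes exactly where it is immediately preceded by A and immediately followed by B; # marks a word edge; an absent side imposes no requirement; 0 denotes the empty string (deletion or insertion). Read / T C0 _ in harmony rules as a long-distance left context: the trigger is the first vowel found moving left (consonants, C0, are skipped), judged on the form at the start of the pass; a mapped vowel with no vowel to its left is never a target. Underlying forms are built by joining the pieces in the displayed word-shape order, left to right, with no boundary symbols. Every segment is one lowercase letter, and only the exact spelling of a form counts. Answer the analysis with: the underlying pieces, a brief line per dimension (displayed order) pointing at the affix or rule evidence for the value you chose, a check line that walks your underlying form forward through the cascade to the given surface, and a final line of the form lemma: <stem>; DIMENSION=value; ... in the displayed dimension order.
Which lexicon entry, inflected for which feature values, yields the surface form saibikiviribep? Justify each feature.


underlying: saibkuv-r-ib-ob
TOR=du - signalled by the affix -ob
SUR=zo - signalled by the affix -r
CASE=ne - signalled by the affix -ib
check: saibkuvribob -> saibkuvribop -> saibkuvribop -> saibkivribep -> saibikiviribep
lemma: saibkuv; TOR=du; SUR=zo; CASE=ne


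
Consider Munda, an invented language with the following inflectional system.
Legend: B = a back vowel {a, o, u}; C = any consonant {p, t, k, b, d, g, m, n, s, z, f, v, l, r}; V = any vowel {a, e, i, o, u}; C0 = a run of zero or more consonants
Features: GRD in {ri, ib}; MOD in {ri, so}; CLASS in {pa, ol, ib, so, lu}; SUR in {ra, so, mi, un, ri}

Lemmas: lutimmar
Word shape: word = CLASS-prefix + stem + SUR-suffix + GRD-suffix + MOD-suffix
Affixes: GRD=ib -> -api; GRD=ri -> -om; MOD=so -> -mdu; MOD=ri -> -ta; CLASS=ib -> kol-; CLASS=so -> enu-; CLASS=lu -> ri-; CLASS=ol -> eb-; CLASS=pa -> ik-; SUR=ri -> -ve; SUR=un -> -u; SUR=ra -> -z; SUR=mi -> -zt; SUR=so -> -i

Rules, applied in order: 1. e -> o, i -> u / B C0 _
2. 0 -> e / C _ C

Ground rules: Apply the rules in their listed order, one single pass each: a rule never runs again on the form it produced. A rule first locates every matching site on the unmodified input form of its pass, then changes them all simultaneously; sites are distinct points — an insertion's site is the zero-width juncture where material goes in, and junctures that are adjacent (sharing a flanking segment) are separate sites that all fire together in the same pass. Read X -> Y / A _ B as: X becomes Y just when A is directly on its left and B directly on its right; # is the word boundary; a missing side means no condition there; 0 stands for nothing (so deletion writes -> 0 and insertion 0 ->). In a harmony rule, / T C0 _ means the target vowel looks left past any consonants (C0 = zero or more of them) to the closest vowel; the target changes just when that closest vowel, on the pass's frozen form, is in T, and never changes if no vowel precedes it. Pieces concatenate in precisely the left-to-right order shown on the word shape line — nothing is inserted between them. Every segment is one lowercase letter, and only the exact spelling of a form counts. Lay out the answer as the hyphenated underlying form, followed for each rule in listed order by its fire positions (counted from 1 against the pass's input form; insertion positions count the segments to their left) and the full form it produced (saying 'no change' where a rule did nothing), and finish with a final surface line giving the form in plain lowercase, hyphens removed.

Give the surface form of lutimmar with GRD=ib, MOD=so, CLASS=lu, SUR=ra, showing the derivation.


underlying: ri-lutimmar-z-api-mdu
1. e -> o, i -> u / B C0 _: fires at position(s) 6, 14: rilutummarzapumdu
2. 0 -> e / C _ C: inserts after position(s) 7, 10, 15: rilutumemarezapumedu
surface: rilutumemarezapumedu


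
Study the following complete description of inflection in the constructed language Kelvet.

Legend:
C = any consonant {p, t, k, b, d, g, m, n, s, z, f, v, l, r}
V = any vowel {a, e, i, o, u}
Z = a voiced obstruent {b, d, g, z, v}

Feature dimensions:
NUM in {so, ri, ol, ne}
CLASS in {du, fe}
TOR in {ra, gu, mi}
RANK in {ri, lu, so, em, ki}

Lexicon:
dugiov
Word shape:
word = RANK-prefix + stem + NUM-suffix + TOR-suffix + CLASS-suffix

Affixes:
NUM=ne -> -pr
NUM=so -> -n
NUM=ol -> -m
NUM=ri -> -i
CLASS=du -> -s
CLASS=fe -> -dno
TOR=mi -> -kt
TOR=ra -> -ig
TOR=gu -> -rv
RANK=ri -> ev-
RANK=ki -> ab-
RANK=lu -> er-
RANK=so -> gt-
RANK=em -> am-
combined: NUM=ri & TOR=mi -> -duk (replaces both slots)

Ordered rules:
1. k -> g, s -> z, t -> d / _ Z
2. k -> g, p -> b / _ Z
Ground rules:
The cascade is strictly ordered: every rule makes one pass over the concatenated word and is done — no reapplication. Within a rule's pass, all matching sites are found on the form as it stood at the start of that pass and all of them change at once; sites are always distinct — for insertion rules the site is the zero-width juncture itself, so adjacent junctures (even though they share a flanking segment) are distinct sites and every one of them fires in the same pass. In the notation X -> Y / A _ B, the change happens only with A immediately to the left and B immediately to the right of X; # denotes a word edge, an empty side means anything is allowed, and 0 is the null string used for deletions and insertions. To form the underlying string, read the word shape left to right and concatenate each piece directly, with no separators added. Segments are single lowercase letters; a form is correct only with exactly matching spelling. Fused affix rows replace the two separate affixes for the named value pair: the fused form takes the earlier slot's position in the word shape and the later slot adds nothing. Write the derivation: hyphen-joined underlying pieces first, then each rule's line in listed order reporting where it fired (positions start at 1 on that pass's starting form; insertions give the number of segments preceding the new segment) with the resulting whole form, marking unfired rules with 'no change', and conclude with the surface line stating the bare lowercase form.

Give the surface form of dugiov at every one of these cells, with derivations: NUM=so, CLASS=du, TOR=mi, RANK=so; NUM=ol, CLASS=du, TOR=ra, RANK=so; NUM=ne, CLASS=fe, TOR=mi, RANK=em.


cell NUM=so, CLASS=du, TOR=mi, RANK=so:
underlying: gt-dugiov-n-kt-s
1. k -> g, s -> z, t -> d / _ Z: fires at position(s) 2: gddugiovnkts
2. k -> g, p -> b / _ Z: no change
surface: gddugiovnkts

cell NUM=ol, CLASS=du, TOR=ra, RANK=so:
underlying: gt-dugiov-m-ig-s
1. k -> g, s -> z, t -> d / _ Z: fires at position(s) 2: gddugiovmigs
2. k -> g, p -> b / _ Z: no change
surface: gddugiovmigs

cell NUM=ne, CLASS=fe, TOR=mi, RANK=em:
underlying: am-dugiov-pr-kt-dno
1. k -> g, s -> z, t -> d / _ Z: fires at position(s) 12: amdugiovprkddno
2. k -> g, p -> b / _ Z: fires at position(s) 11: amdugiovprgddno
surface: amdugiovprgddno


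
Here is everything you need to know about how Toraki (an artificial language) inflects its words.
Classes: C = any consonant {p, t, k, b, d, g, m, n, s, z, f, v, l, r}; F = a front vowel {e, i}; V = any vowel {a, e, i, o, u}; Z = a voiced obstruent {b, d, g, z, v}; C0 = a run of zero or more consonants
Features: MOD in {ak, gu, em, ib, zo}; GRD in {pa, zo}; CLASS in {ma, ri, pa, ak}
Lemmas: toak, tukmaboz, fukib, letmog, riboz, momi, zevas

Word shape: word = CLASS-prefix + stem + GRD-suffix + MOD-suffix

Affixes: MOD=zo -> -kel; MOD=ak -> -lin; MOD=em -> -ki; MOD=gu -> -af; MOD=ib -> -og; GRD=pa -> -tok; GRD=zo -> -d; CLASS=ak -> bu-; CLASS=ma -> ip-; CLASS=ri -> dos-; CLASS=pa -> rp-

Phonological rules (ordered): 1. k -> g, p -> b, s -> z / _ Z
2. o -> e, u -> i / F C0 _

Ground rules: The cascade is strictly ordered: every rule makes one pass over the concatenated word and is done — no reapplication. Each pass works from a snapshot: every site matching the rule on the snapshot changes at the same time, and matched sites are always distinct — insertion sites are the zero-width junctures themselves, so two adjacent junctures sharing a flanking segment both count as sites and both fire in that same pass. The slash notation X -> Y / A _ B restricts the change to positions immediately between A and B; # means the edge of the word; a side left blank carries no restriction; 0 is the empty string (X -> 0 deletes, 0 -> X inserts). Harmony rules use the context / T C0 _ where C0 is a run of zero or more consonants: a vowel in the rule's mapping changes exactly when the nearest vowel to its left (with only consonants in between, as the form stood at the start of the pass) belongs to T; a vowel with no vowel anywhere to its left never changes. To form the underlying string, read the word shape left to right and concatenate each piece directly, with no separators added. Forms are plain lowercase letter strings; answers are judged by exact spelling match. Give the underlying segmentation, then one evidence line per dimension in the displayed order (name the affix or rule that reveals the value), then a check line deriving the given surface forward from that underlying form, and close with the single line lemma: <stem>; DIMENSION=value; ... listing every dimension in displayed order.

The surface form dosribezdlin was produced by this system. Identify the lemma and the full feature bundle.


underlying: dos-riboz-d-lin
MOD=ak - signalled by the affix -lin
GRD=zo - signalled by the affix -d
CLASS=ri - signalled by the affix dos-
check: dosribozdlin -> dosribozdlin -> dosribezdlin
lemma: riboz; MOD=ak; GRD=zo; CLASS=ri


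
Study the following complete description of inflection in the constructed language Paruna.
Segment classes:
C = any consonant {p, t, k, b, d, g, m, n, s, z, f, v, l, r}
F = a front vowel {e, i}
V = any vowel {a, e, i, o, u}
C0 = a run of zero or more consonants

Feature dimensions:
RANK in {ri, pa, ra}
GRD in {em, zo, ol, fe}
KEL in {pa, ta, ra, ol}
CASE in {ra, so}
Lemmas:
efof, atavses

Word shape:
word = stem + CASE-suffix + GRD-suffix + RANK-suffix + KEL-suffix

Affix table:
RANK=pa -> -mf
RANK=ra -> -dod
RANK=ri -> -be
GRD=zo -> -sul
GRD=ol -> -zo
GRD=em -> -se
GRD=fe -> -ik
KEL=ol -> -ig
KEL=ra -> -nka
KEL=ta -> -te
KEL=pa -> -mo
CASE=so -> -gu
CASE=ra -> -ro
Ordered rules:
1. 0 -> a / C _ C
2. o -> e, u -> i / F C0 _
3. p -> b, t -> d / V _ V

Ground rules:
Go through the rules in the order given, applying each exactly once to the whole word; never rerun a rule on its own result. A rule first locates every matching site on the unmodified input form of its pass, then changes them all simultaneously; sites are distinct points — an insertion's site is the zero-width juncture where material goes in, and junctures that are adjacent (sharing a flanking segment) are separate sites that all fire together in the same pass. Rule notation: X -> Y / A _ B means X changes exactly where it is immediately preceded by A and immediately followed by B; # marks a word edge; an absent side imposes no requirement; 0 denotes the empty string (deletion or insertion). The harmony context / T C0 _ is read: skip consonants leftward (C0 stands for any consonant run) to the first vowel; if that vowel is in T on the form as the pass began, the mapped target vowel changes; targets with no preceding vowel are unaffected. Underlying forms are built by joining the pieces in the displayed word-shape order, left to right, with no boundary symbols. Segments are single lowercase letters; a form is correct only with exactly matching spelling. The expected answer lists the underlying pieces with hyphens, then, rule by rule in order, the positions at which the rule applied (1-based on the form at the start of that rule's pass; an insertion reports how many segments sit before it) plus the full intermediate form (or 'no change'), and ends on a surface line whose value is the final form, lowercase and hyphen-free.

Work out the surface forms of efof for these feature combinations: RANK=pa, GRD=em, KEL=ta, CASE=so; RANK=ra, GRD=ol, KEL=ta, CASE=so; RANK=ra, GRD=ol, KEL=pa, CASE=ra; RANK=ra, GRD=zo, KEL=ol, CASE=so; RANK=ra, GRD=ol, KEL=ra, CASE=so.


cell RANK=pa, GRD=em, KEL=ta, CASE=so:
underlying: efof-gu-se-mf-te
1. 0 -> a / C _ C: inserts after position(s) 4, 9, 10: efofagusemafate
2. o -> e, u -> i / F C0 _: fires at position(s) 3: efefagusemafate
3. p -> b, t -> d / V _ V: fires at position(s) 14: efefagusemafade
surface: efefagusemafade

cell RANK=ra, GRD=ol, KEL=ta, CASE=so:
underlying: efof-gu-zo-dod-te
1. 0 -> a / C _ C: inserts after position(s) 4, 11: efofaguzododate
2. o -> e, u -> i / F C0 _: fires at position(s) 3: efefaguzododate
3. p -> b, t -> d / V _ V: fires at position(s) 14: efefaguzododade
surface: efefaguzododade

cell RANK=ra, GRD=ol, KEL=pa, CASE=ra:
underlying: efof-ro-zo-dod-mo
1. 0 -> a / C _ C: inserts after position(s) 4, 11: efofarozododamo
2. o -> e, u -> i / F C0 _: fires at position(s) 3: efefarozododamo
3. p -> b, t -> d / V _ V: no change
surface: efefarozododamo

cell RANK=ra, GRD=zo, KEL=ol, CASE=so:
underlying: efof-gu-sul-dod-ig
1. 0 -> a / C _ C: inserts after position(s) 4, 9: efofagusuladodig
2. o -> e, u -> i / F C0 _: fires at position(s) 3: efefagusuladodig
3. p -> b, t -> d / V _ V: no change
surface: efefagusuladodig

cell RANK=ra, GRD=ol, KEL=ra, CASE=so:
underlying: efof-gu-zo-dod-nka
1. 0 -> a / C _ C: inserts after position(s) 4, 11, 12: efofaguzododanaka
2. o -> e, u -> i / F C0 _: fires at position(s) 3: efefaguzododanaka
3. p -> b, t -> d / V _ V: no change
surface: efefaguzododanaka


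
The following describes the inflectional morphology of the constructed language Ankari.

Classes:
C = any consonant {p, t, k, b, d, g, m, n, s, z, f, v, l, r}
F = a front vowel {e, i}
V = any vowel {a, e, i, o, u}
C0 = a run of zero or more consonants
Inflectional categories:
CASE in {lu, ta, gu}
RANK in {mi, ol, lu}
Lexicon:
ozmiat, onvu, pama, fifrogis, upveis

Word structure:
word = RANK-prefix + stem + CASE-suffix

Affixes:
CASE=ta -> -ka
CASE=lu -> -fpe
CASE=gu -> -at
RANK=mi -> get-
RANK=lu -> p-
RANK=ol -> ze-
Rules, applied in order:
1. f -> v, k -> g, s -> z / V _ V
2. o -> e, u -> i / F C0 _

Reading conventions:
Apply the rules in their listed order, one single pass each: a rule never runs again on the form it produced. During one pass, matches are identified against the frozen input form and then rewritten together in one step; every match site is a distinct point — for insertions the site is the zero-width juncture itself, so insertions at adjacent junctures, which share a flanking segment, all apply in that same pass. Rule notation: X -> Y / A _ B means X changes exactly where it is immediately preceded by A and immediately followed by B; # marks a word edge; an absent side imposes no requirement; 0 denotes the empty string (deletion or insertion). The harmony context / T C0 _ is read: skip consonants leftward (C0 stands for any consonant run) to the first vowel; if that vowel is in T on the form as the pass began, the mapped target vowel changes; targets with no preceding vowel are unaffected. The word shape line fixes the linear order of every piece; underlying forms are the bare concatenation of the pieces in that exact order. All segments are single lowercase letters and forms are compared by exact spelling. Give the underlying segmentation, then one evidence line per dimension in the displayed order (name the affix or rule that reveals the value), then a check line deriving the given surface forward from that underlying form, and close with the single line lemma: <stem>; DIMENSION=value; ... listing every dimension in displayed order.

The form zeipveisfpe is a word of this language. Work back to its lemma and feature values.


underlying: ze-upveis-fpe
CASE=lu - signalled by the affix -fpe
RANK=ol - signalled by the affix ze-
check: zeupveisfpe -> zeupveisfpe -> zeipveisfpe
lemma: upveis; CASE=lu; RANK=ol


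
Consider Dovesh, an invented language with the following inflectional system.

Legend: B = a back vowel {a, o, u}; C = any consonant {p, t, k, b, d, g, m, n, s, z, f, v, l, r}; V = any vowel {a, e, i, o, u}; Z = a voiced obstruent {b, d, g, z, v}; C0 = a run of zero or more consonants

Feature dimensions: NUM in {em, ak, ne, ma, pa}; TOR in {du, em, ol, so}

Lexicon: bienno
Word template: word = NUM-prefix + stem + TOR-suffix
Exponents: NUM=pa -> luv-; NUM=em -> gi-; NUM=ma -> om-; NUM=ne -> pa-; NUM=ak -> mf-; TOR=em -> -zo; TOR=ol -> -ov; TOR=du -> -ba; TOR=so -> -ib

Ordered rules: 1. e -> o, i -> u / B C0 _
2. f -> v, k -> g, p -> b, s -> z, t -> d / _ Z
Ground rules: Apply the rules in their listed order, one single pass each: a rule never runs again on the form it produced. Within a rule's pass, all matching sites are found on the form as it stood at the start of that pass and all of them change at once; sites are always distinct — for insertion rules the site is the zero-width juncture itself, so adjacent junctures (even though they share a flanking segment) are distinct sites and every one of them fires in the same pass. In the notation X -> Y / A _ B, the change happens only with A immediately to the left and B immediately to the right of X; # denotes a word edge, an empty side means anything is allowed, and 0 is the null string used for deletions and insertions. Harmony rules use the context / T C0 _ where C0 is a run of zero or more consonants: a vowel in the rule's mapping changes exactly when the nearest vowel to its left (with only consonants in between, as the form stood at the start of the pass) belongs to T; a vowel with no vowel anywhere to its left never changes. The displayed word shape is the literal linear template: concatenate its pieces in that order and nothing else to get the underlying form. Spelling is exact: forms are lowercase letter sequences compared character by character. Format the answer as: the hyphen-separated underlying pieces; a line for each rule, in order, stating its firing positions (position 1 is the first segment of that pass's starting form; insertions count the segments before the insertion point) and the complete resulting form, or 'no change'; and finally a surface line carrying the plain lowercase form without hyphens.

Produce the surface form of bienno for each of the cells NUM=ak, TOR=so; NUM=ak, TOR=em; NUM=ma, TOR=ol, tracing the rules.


cell NUM=ak, TOR=so:
underlying: mf-bienno-ib
1. e -> o, i -> u / B C0 _: fires at position(s) 9: mfbiennoub
2. f -> v, k -> g, p -> b, s -> z, t -> d / _ Z: fires at position(s) 2: mvbiennoub
surface: mvbiennoub

cell NUM=ak, TOR=em:
underlying: mf-bienno-zo
1. e -> o, i -> u / B C0 _: no change
2. f -> v, k -> g, p -> b, s -> z, t -> d / _ Z: fires at position(s) 2: mvbiennozo
surface: mvbiennozo

cell NUM=ma, TOR=ol:
underlying: om-bienno-ov
1. e -> o, i -> u / B C0 _: fires at position(s) 4: ombuennoov
2. f -> v, k -> g, p -> b, s -> z, t -> d / _ Z: no change
surface: ombuennoov


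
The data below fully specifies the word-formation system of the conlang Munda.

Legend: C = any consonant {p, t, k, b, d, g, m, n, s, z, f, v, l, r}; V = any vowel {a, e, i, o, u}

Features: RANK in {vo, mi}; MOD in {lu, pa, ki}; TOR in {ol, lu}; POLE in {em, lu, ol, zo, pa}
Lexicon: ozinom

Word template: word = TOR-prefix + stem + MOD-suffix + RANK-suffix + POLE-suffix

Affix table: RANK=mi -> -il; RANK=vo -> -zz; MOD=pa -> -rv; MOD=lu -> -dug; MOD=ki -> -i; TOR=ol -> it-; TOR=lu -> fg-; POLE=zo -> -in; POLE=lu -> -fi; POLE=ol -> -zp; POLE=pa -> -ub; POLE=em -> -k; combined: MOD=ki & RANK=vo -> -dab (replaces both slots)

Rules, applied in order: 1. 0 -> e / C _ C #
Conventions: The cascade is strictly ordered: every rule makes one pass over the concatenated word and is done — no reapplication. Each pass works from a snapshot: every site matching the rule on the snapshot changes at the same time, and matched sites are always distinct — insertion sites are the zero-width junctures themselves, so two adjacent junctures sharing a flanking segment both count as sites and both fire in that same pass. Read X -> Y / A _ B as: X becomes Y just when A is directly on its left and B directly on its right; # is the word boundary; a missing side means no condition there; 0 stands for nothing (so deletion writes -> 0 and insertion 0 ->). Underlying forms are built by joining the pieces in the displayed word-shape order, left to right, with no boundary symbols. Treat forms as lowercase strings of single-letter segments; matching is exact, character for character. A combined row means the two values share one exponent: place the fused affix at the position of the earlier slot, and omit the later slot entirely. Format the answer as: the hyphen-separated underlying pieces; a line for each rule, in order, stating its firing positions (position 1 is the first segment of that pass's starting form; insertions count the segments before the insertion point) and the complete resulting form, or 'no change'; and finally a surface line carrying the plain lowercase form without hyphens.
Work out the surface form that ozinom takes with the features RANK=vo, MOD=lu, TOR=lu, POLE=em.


underlying: fg-ozinom-dug-zz-k
1. 0 -> e / C _ C #: inserts after position(s) 13: fgozinomdugzzek
surface: fgozinomdugzzek


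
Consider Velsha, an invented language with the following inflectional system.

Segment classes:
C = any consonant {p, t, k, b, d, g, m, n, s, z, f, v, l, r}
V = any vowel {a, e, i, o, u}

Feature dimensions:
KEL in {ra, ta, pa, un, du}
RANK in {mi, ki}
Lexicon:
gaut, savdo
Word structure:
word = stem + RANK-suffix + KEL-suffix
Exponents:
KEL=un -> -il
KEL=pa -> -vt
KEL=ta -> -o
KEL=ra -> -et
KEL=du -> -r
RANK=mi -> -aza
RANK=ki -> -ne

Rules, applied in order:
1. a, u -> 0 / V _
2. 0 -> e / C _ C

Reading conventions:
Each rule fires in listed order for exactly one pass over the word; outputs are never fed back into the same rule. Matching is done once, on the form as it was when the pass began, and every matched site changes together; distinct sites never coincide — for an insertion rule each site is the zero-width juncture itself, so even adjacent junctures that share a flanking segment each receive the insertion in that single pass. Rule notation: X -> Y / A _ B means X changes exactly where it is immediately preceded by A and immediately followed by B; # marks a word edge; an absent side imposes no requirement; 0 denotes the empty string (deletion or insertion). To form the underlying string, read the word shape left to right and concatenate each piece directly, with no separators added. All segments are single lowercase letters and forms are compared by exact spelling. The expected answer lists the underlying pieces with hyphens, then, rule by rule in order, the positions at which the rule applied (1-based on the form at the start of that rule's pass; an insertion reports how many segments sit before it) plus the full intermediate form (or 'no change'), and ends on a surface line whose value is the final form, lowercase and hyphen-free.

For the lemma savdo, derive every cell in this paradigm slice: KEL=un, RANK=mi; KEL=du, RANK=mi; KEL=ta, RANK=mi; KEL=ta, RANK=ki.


cell KEL=un, RANK=mi:
underlying: savdo-aza-il
1. a, u -> 0 / V _: fires at position(s) 6: savdozail
2. 0 -> e / C _ C: inserts after position(s) 3: savedozail
surface: savedozail

cell KEL=du, RANK=mi:
underlying: savdo-aza-r
1. a, u -> 0 / V _: fires at position(s) 6: savdozar
2. 0 -> e / C _ C: inserts after position(s) 3: savedozar
surface: savedozar

cell KEL=ta, RANK=mi:
underlying: savdo-aza-o
1. a, u -> 0 / V _: fires at position(s) 6: savdozao
2. 0 -> e / C _ C: inserts after position(s) 3: savedozao
surface: savedozao

cell KEL=ta, RANK=ki:
underlying: savdo-ne-o
1. a, u -> 0 / V _: no change
2. 0 -> e / C _ C: inserts after position(s) 3: savedoneo
surface: savedoneo


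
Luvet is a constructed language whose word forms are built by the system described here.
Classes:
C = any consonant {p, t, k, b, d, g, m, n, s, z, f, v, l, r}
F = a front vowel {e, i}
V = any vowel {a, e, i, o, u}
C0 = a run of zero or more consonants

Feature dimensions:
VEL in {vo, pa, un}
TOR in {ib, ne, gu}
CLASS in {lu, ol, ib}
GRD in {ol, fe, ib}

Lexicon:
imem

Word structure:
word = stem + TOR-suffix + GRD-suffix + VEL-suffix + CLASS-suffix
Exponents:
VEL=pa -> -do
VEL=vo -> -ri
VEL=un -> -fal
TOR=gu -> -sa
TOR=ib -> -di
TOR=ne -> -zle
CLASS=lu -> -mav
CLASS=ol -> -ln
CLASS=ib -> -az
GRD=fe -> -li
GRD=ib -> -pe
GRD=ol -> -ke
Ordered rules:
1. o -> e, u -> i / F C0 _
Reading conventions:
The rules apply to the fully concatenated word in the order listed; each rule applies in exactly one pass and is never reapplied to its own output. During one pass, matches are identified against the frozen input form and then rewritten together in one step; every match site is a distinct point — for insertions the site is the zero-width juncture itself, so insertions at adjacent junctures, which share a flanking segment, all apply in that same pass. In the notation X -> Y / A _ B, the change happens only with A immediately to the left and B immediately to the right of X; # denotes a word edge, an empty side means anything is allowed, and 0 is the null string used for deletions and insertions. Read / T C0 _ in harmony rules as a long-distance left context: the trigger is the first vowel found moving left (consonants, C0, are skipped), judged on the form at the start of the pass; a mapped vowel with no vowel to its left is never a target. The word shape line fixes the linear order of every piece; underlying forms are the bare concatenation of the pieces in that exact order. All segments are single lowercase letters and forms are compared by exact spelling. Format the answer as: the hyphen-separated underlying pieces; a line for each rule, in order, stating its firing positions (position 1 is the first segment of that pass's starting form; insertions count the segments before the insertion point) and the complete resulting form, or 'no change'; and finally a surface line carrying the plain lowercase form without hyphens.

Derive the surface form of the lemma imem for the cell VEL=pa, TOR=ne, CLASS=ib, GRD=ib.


underlying: imem-zle-pe-do-az
1. o -> e, u -> i / F C0 _: fires at position(s) 11: imemzlepedeaz
surface: imemzlepedeaz


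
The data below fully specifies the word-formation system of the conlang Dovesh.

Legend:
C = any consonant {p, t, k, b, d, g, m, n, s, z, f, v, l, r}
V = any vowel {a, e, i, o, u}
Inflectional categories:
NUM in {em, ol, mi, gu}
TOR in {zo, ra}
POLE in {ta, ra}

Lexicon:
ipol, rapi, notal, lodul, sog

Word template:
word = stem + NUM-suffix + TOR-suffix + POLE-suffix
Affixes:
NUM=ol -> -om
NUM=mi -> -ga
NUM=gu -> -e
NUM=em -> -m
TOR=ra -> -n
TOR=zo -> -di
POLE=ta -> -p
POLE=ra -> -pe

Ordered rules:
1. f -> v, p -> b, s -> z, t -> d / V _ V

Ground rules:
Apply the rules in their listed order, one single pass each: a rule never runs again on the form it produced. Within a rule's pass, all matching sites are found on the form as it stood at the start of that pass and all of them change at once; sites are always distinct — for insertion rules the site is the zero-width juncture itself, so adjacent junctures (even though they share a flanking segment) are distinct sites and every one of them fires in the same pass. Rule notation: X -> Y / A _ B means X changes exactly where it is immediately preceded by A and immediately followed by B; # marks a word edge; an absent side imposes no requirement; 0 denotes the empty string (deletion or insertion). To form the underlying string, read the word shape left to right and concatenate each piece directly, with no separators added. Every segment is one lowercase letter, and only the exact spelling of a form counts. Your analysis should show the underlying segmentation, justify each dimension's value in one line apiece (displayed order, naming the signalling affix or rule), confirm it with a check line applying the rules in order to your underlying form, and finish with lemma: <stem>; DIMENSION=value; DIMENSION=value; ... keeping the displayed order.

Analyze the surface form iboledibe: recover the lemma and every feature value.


underlying: ipol-e-di-pe
NUM=gu - signalled by the affix -e
TOR=zo - signalled by the affix -di
POLE=ra - signalled by the affix -pe
check: ipoledipe -> iboledibe
lemma: ipol; NUM=gu; TOR=zo; POLE=ra


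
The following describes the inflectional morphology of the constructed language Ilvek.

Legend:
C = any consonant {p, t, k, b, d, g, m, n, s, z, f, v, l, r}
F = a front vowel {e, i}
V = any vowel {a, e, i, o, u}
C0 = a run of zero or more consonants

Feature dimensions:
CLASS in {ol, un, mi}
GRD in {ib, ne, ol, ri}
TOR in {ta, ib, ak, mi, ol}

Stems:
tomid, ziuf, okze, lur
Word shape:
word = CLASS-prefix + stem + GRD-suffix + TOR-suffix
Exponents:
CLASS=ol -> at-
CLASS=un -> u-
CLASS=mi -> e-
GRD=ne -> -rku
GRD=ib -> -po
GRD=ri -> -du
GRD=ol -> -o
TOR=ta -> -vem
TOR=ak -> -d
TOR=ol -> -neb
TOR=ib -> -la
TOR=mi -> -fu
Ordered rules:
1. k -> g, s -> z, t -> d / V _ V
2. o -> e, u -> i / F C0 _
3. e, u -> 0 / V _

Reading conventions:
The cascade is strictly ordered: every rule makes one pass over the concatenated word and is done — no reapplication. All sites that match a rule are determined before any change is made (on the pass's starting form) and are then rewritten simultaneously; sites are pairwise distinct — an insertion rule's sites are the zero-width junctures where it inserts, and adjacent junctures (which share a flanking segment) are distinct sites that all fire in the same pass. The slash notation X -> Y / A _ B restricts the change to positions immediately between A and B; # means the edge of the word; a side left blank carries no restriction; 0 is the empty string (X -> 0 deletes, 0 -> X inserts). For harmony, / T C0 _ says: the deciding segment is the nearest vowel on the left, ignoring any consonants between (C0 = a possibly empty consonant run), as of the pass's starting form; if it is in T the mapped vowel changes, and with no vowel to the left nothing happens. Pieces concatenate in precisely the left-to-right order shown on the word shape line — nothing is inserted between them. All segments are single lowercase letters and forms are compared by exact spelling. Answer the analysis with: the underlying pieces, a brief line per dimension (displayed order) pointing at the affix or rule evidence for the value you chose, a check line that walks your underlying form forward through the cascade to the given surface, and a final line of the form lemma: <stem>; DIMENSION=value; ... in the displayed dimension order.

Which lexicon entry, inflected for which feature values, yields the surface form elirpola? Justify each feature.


underlying: e-lur-po-la
CLASS=mi - signalled by the affix e-
GRD=ib - signalled by the affix -po
TOR=ib - signalled by the affix -la
check: elurpola -> elurpola -> elirpola -> elirpola
lemma: lur; CLASS=mi; GRD=ib; TOR=ib
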